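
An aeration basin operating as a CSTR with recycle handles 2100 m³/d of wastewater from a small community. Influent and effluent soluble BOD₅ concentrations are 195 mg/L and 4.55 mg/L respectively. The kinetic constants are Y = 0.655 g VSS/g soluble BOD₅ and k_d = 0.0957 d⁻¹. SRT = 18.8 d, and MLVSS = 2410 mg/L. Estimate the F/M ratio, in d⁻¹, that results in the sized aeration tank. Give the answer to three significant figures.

F/M ≈ 0.233 d⁻¹

From the SRT design equation V = Y Q (S₀−S) θ_c / [X (1 + k_d θ_c)] = 0.655 × 2100 × (195 − 4.55) × 18.8 / [2410 × (1 + 0.0957 × 18.8)] = 4.92×10^6 / 6746 = 730.1 m³.
F/M = Q·S₀ / (V·X) = 2100 × 195 / (730.1 × 2410) = 0.2327 g soluble BOD₅·(g VSS·d)⁻¹.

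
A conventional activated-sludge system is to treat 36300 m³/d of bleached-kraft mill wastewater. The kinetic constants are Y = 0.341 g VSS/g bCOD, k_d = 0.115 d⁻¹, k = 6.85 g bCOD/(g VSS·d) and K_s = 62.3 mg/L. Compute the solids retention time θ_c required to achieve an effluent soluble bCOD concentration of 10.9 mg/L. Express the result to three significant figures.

θ_c ≈ 4.30 d

Specific growth rate at S = 10.9 mg/L: μ = YkS/(K_s+S) = 0.341·6.85·10.9/(62.3+10.9) = 0.3478 d⁻¹.
Then 1/θ_c = μ − k_d = 0.3478 − 0.115 = 0.2328 d⁻¹, giving θ_c = 4.295 d.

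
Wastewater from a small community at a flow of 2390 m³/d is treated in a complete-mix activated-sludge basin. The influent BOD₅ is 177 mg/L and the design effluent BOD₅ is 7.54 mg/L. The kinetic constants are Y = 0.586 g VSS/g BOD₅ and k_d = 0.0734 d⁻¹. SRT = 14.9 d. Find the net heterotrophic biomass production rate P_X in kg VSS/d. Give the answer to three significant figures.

P_X ≈ 113 kg VSS/d

Observed yield with endogenous decay: Y_obs = Y / (1 + k_d·θ_c) = 0.586 / (1 + 0.0734 × 14.9) = 0.586 / 2.094 = 0.2799 g VSS/g BOD₅.
Q·(S₀ − S) = 2390 × (177 − 7.54) × 10⁻³ = 405.0 kg/d removed.
Net biomass production P_X = Y_obs × Q·(S₀ − S) = 0.2799 × 405.0 = 113.4 kg VSS/d.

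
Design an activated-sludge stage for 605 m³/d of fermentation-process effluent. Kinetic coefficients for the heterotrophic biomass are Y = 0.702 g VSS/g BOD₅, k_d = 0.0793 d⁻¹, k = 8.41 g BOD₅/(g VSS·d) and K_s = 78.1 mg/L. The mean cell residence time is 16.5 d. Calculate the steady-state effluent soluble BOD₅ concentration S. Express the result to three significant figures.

S ≈ 1.90 mg/L

From the Monod/SRT balance for a CMAS, S = K_s·(1+k_d θ_c)/[θ_c·(Y k − k_d) − 1] = 78.1 × (1 + 0.0793 × 16.5) / [16.5 × (0.702 × 8.41 − 0.0793) − 1] = 180.3 / 95.10 = 1.896 mg/L.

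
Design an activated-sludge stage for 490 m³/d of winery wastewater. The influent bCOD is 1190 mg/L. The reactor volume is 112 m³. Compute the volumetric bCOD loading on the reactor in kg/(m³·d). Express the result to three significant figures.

L_v ≈ 5.21 kg bCOD/(m³·d)

Volumetric loading L_v = Q·S₀ / V = 490 × 1190 g/m³ / 112.0 m³ = 5206 g/(m³·d) = 5.206 kg bCOD/(m³·d).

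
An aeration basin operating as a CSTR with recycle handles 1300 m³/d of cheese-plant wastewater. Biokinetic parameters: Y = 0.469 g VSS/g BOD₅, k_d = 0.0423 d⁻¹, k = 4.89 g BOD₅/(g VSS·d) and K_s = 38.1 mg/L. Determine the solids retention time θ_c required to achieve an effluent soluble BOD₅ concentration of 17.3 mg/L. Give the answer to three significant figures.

Specific growth rate at S = 17.3 mg/L: μ = YkS/(K_s+S) = 0.469·4.89·17.3/(38.1+17.3) = 0.7162 d⁻¹.
1/θ_c = 0.7162 − 0.0423 = 0.6739 d⁻¹, so θ_c = 1.484 d.

θ_c ≈ 1.48 d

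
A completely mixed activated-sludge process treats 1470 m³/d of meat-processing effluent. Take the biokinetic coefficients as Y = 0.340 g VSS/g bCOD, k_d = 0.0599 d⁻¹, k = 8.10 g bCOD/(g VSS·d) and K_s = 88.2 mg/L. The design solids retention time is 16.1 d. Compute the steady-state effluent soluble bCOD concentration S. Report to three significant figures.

For a completely mixed reactor with recycle the Lawrence–McCarty relation gives S = K_s·(1 + k_d·θ_c) / [θ_c·(Y·k − k_d) − 1] = 88.2 × (1 + 0.0599 × 16.1) / [16.1 × (0.340 × 8.10 − 0.0599) − 1] = 173.3 / 42.38 = 4.089 mg/L.

S ≈ 4.09 mg/L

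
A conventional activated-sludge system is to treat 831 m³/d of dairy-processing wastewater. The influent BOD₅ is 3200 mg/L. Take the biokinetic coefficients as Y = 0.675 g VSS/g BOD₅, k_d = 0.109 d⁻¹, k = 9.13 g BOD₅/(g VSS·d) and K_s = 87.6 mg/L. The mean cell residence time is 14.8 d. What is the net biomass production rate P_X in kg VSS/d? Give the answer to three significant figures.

P_X ≈ 686 kg VSS/d

For a completely mixed reactor with recycle the Lawrence–McCarty relation gives S = K_s·(1 + k_d·θ_c) / [θ_c·(Y·k − k_d) − 1] = 87.6 × (1 + 0.109 × 14.8) / [14.8 × (0.675 × 9.13 − 0.109) − 1] = 228.9 / 88.60 = 2.584 mg/L.
Correct the yield for decay: Y_obs = Y/(1 + k_d θ_c) = 0.675 / (1 + 0.109 × 14.8) = 0.675 / 2.613 = 0.2583.
Mass of BOD₅ removed per day: Q(S₀ − S) = 831 × 3197 g/m³ = 2657 kg/d.
Biomass produced: P_X = Y_obs·Q·ΔS = 0.2583 × 2657 ≈ 686.3 kg VSS/d.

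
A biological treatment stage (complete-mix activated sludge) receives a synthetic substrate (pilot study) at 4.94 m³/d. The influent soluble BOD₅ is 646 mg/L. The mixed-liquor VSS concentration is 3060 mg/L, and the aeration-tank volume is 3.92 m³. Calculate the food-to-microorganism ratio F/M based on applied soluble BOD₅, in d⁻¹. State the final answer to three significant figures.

Food-to-microorganism ratio F/M = Q S₀ / (V X) = 4.94 × 646 / (3.920 × 3060) = 0.2660 d⁻¹.

F/M ≈ 0.266 d⁻¹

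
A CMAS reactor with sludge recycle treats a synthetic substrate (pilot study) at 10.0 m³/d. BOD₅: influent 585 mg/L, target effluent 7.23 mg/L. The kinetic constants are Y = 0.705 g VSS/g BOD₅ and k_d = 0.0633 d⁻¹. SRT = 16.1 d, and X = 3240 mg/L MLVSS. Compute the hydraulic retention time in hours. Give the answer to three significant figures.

τ ≈ 24.1 h

Rearranging the biomass balance for a CMAS with decay, V = Y·Q·ΔS·θ_c / [X·(1+k_d θ_c)] = 0.705 × 10.0 × (585 − 7.23) × 16.1 / [3240 × (1 + 0.0633 × 16.1)] = 6.56×10^4 / 6542 = 10.02 m³.
Hydraulic retention time τ = V/Q = 10.02 / 10.0 = 1.002 d = 24.06 h.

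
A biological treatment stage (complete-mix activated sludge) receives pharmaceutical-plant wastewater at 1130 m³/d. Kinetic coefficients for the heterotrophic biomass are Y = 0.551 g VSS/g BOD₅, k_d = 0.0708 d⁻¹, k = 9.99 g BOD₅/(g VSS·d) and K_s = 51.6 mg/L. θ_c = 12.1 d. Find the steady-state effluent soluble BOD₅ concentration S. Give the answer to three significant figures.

For a completely mixed reactor with recycle the Lawrence–McCarty relation gives S = K_s·(1 + k_d·θ_c) / [θ_c·(Y·k − k_d) − 1] = 51.6 × (1 + 0.0708 × 12.1) / [12.1 × (0.551 × 9.99 − 0.0708) − 1] = 95.80 / 64.75 = 1.480 mg/L.

S ≈ 1.48 mg/L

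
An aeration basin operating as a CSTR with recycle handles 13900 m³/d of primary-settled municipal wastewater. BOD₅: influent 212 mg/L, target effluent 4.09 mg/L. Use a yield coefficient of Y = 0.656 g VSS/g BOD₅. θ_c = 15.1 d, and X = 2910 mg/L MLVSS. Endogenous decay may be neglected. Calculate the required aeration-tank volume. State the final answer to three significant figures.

Biomass mass balance (decay neglected): V·X = Y·Q·(S₀ − S)·θ_c, so V = 0.656 × 13900 × (212 − 4.09) × 15.1 / 2910 = 9837 m³.

V ≈ 9840 m³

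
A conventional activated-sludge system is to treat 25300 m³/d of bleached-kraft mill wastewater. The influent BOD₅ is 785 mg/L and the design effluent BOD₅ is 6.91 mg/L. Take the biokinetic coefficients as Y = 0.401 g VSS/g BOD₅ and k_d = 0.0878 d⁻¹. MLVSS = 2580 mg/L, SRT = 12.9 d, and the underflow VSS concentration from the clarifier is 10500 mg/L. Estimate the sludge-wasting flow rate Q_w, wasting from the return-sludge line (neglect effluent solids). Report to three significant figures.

Q_w ≈ 353 m³/d

Steady-state biomass mass balance: V·X·(1 + k_d·θ_c) = Y·Q·(S₀ − S)·θ_c, so V = 0.401 × 25300 × (785 − 6.91) × 12.9 / [2580 × (1 + 0.0878 × 12.9)] = 1.02×10^8 / 5502 = 18508 m³.
θ_c = V·X/(Q_w·X_r) when wasting from the recycle, so Q_w = V·X/(θ_c·X_r) = 18508 × 2580 / (12.9 × 10500) = 352.5 m³/d.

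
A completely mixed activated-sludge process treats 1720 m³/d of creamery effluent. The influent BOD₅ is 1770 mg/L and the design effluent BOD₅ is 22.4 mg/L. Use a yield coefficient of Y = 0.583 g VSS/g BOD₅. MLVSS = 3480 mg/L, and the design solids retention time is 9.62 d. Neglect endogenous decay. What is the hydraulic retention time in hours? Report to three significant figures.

τ ≈ 67.6 h

Biomass mass balance (decay neglected): V·X = Y·Q·(S₀ − S)·θ_c, so V = 0.583 × 1720 × (1770 − 22.4) × 9.62 / 3480 = 4844 m³.
τ = V/Q = 4844/1720 = 2.816 d, or 67.60 h.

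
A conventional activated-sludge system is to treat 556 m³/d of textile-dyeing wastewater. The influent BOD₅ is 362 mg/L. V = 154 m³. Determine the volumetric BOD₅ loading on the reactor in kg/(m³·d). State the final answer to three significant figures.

L_v = Q S₀ / V = 556 × 362 × 10⁻³ / 154.0 = 1.307 kg/(m³·d).

L_v ≈ 1.31 kg BOD₅/(m³·d)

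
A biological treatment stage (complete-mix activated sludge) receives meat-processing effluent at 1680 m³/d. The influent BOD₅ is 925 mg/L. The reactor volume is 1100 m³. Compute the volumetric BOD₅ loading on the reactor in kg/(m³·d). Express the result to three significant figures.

L_v ≈ 1.41 kg BOD₅/(m³·d)

Applied BOD₅ load per unit volume = Q·S₀/V = (1680 × 925/1000)/1100 = 1.413 kg BOD₅·m⁻³·d⁻¹.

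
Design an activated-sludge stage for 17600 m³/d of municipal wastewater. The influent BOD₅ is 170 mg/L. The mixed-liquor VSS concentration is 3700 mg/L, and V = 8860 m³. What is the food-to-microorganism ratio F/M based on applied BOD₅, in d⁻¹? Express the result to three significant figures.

F/M = Q·S₀ / (V·X) = 17600 × 170 / (8860 × 3700) = 0.09127 g BOD₅·(g VSS·d)⁻¹.

F/M ≈ 0.0913 d⁻¹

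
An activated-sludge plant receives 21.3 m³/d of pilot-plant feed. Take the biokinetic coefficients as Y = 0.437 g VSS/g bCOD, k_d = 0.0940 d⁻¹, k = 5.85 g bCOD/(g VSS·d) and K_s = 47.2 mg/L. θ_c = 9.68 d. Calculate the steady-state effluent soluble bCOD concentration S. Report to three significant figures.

Effluent substrate depends only on kinetics and SRT: S = K_s(1 + k_d θ_c) / [θ_c(Yk − k_d) − 1] = 47.2 × (1 + 0.0940 × 9.68) / [9.68 × (0.437 × 5.85 − 0.0940) − 1] = 90.15 / 22.84 = 3.948 mg/L.

S ≈ 3.95 mg/L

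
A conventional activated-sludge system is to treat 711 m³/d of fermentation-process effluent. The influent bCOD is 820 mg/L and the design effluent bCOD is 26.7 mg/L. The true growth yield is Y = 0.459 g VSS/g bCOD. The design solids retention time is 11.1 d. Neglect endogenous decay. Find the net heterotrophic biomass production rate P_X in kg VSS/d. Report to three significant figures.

Since k_d ≈ 0, Y_obs = Y = 0.459 g VSS/g bCOD.
Substrate removed = Q·(S₀ − S) = 711 m³/d × (820 − 26.7) g/m³ = 5.64×10^5 g/d = 564.0 kg/d.
P_X = Y_obs · Q(S₀ − S) = 0.4590 × 564.0 = 258.9 kg VSS/d.

P_X ≈ 259 kg VSS/d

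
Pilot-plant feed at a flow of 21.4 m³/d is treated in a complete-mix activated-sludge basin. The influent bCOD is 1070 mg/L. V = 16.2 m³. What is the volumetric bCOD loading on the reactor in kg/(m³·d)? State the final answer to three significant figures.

L_v ≈ 1.41 kg bCOD/(m³·d)

Applied bCOD load per unit volume = Q·S₀/V = (21.4 × 1070/1000)/16.20 = 1.413 kg bCOD·m⁻³·d⁻¹.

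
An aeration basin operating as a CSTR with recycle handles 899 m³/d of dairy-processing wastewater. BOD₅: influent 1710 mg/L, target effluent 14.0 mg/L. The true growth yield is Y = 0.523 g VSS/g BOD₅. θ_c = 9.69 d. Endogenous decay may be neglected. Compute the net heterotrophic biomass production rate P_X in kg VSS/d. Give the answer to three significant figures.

P_X ≈ 797 kg VSS/d

With endogenous decay neglected, the observed yield equals the true yield: Y_obs = Y = 0.523 g VSS/g BOD₅.
Mass of BOD₅ removed per day: Q(S₀ − S) = 899 × 1696 g/m³ = 1525 kg/d.
P_X = Y_obs · Q(S₀ − S) = 0.5230 × 1525 = 797.4 kg VSS/d.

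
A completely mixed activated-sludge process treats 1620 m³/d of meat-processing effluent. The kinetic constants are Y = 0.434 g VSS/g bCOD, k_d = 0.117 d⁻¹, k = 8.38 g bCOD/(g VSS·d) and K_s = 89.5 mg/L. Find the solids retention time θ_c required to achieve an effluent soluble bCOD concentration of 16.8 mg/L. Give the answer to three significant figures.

θ_c ≈ 2.18 d

From 1/θ_c = Y·k·S/(K_s + S) − k_d: Y·k·S/(K_s+S) = 0.434 × 8.38 × 16.8 / (89.5 + 16.8) = 0.5748 d⁻¹.
θ_c = 1/(μ − k_d) = 1/(0.5748 − 0.117) = 1/0.4578 = 2.184 d.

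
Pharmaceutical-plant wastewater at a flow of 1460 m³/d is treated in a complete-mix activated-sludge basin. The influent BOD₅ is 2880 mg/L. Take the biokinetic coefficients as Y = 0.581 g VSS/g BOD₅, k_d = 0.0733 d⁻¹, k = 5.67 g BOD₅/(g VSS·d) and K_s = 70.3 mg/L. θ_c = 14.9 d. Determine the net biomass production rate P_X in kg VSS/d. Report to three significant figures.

Effluent substrate depends only on kinetics and SRT: S = K_s(1 + k_d θ_c) / [θ_c(Yk − k_d) − 1] = 70.3 × (1 + 0.0733 × 14.9) / [14.9 × (0.581 × 5.67 − 0.0733) − 1] = 147.1 / 46.99 = 3.130 mg/L.
Y_obs = Y / (1 + k_d θ_c) = 0.581 / (1 + 0.0733 × 14.9) = 0.581 / 2.092 = 0.2777.
Substrate removed = Q·(S₀ − S) = 1460 m³/d × (2880 − 3.13) g/m³ = 4.2×10^6 g/d = 4200 kg/d.
Biomass produced: P_X = Y_obs·Q·ΔS = 0.2777 × 4200 ≈ 1166 kg VSS/d.

P_X ≈ 1170 kg VSS/d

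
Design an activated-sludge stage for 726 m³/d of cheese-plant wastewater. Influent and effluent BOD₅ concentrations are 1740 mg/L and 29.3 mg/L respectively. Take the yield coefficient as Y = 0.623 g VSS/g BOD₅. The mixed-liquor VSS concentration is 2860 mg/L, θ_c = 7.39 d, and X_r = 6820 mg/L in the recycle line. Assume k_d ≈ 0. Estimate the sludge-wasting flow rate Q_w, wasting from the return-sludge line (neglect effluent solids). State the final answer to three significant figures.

With k_d = 0 the design equation reduces to V = Y Q (S₀−S) θ_c / X = 0.623 × 726 × (1740 − 29.3) × 7.39 / 2860 = 1999 m³.
Wasting from the return line (neglecting effluent solids): Q_w = V·X / (θ_c·X_r) = 1999 × 2860 / (7.39 × 6820) = 113.5 m³/d.

Q_w ≈ 113 m³/d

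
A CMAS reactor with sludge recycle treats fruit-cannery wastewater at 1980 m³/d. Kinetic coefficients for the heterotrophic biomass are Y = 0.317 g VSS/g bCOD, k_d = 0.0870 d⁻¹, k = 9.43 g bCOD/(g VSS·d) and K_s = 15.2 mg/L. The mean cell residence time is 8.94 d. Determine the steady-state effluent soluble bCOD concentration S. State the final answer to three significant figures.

S ≈ 1.08 mg/L

For a completely mixed reactor with recycle the Lawrence–McCarty relation gives S = K_s·(1 + k_d·θ_c) / [θ_c·(Y·k − k_d) − 1] = 15.2 × (1 + 0.0870 × 8.94) / [8.94 × (0.317 × 9.43 − 0.0870) − 1] = 27.02 / 24.95 = 1.083 mg/L.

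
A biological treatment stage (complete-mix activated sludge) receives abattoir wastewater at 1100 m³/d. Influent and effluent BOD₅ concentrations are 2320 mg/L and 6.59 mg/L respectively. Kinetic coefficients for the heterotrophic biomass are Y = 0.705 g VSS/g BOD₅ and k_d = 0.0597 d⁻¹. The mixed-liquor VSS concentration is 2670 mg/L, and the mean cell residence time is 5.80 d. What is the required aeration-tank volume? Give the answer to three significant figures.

Rearranging the biomass balance for a CMAS with decay, V = Y·Q·ΔS·θ_c / [X·(1+k_d θ_c)] = 0.705 × 1100 × (2320 − 6.59) × 5.80 / [2670 × (1 + 0.0597 × 5.80)] = 1.04×10^7 / 3595 = 2895 m³.

V ≈ 2890 m³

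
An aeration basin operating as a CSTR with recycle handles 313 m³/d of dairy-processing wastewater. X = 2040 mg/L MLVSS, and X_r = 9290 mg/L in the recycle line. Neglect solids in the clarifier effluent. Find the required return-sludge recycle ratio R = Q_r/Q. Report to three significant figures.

R = Q_r/Q = X/(X_r − X) = 2040 / (9290 − 2040) = 0.2814.

R ≈ 0.281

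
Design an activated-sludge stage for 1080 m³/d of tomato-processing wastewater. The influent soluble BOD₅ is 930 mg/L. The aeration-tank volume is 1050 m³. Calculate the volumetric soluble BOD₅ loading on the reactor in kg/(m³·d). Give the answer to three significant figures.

L_v ≈ 0.957 kg soluble BOD₅/(m³·d)

Applied soluble BOD₅ load per unit volume = Q·S₀/V = (1080 × 930/1000)/1050 = 0.9566 kg soluble BOD₅·m⁻³·d⁻¹.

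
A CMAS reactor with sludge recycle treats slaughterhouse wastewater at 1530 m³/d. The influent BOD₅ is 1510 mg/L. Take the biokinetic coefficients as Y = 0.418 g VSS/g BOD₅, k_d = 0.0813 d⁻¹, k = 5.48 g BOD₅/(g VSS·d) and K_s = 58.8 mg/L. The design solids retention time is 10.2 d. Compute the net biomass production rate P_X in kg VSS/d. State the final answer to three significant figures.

For a completely mixed reactor with recycle the Lawrence–McCarty relation gives S = K_s·(1 + k_d·θ_c) / [θ_c·(Y·k − k_d) − 1] = 58.8 × (1 + 0.0813 × 10.2) / [10.2 × (0.418 × 5.48 − 0.0813) − 1] = 107.6 / 21.54 = 4.995 mg/L.
Observed yield with endogenous decay: Y_obs = Y / (1 + k_d·θ_c) = 0.418 / (1 + 0.0813 × 10.2) = 0.418 / 1.829 = 0.2285 g VSS/g BOD₅.
Q·(S₀ − S) = 1530 × (1510 − 4.99) × 10⁻³ = 2303 kg/d removed.
Biomass produced: P_X = Y_obs·Q·ΔS = 0.2285 × 2303 ≈ 526.2 kg VSS/d.

P_X ≈ 526 kg VSS/d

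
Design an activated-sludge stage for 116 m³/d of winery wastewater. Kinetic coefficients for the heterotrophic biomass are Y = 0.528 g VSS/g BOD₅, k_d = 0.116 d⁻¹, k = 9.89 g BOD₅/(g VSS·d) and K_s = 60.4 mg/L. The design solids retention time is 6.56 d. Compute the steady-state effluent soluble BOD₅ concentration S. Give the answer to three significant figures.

For a completely mixed reactor with recycle the Lawrence–McCarty relation gives S = K_s·(1 + k_d·θ_c) / [θ_c·(Y·k − k_d) − 1] = 60.4 × (1 + 0.116 × 6.56) / [6.56 × (0.528 × 9.89 − 0.116) − 1] = 106.4 / 32.49 = 3.273 mg/L.

S ≈ 3.27 mg/L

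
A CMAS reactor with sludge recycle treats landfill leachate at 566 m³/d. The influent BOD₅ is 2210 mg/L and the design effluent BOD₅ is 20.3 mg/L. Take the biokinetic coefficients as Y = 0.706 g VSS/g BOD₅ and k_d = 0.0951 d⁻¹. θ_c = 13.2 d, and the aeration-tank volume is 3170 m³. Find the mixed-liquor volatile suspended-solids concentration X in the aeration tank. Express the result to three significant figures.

X = Y·Q·ΔS·θ_c / [V·(1 + k_d θ_c)] = 0.706 × 566 × (2210 − 20.3) × 13.2 / [3170 × (1 + 0.0951 × 13.2)] = 1616 mg/L.

X ≈ 1620 mg/L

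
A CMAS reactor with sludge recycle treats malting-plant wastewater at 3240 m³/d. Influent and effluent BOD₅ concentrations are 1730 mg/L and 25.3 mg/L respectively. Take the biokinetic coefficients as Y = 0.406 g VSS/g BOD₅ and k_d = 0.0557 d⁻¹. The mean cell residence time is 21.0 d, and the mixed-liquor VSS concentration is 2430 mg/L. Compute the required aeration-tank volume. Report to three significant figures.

V ≈ 8930 m³

From the SRT design equation V = Y Q (S₀−S) θ_c / [X (1 + k_d θ_c)] = 0.406 × 3240 × (1730 − 25.3) × 21.0 / [2430 × (1 + 0.0557 × 21.0)] = 4.71×10^7 / 5272 = 8932 m³.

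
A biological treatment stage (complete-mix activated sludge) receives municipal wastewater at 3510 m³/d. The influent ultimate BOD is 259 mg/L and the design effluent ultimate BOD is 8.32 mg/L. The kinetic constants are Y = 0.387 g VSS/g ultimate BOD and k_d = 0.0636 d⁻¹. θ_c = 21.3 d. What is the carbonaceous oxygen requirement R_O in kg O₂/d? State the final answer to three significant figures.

R_O ≈ 675 kg O₂/d

Observed yield with endogenous decay: Y_obs = Y / (1 + k_d·θ_c) = 0.387 / (1 + 0.0636 × 21.3) = 0.387 / 2.355 = 0.1644 g VSS/g ultimate BOD.
Substrate removed = Q·(S₀ − S) = 3510 m³/d × (259 − 8.32) g/m³ = 8.8×10^5 g/d = 879.9 kg/d.
Net sludge production P_X = 0.1644 × 879.9 = 144.6 kg VSS/d.
Carbonaceous O₂ demand = substrate oxidised − cell-mass equivalent = 879.9 − 1.42 × 144.6 = 674.5 kg O₂/d.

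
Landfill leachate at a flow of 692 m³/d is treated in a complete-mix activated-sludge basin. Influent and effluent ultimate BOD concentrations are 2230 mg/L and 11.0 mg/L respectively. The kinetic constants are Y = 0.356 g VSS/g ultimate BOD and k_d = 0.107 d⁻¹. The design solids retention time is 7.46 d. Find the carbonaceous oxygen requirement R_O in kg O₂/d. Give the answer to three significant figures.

Y_obs = Y / (1 + k_d θ_c) = 0.356 / (1 + 0.107 × 7.46) = 0.356 / 1.798 = 0.1980.
Q·(S₀ − S) = 692 × (2230 − 11.0) × 10⁻³ = 1536 kg/d removed.
Net sludge production P_X = 0.1980 × 1536 = 304.0 kg VSS/d.
R_O = Q·(S₀ − S) − 1.42·P_X = 1536 − 1.42 × 304.0 = 1104 kg O₂/d.

R_O ≈ 1100 kg O₂/d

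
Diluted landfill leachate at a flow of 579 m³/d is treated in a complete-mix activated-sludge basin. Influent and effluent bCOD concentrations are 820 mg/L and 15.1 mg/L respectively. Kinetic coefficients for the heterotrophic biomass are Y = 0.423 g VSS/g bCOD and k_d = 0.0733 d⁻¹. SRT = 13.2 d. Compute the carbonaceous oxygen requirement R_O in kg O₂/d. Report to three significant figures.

Observed yield with endogenous decay: Y_obs = Y / (1 + k_d·θ_c) = 0.423 / (1 + 0.0733 × 13.2) = 0.423 / 1.968 = 0.2150 g VSS/g bCOD.
Mass of bCOD removed per day: Q(S₀ − S) = 579 × 804.9 g/m³ = 466.0 kg/d.
P_X = Y_obs·Q·(S₀ − S) = 0.2150 × 466.0 = 100.2 kg VSS/d.
Carbonaceous O₂ demand = substrate oxidised − cell-mass equivalent = 466.0 − 1.42 × 100.2 = 323.8 kg O₂/d.

R_O ≈ 324 kg O₂/d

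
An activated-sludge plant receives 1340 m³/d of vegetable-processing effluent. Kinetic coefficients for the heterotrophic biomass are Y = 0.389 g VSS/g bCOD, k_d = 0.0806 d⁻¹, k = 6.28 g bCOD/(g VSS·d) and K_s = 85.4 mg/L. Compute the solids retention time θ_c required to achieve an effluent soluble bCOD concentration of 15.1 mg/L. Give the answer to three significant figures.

θ_c ≈ 3.49 d

At the target effluent, Y k S/(K_s+S) = 0.389×6.28×15.1/100.5 = 0.3670 d⁻¹.
θ_c = 1/(μ − k_d) = 1/(0.3670 − 0.0806) = 1/0.2864 = 3.491 d.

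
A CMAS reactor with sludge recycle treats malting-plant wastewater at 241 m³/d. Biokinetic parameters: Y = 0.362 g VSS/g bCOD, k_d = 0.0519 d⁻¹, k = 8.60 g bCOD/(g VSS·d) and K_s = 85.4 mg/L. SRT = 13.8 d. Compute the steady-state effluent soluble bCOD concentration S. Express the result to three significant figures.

From the Monod/SRT balance for a CMAS, S = K_s·(1+k_d θ_c)/[θ_c·(Y k − k_d) − 1] = 85.4 × (1 + 0.0519 × 13.8) / [13.8 × (0.362 × 8.60 − 0.0519) − 1] = 146.6 / 41.25 = 3.553 mg/L.

S ≈ 3.55 mg/L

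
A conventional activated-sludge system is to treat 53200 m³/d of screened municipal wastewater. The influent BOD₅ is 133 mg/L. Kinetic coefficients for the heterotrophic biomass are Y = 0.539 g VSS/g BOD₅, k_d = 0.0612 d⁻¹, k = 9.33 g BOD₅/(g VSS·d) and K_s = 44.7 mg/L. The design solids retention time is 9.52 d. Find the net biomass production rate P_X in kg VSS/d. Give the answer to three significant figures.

P_X ≈ 2380 kg VSS/d

Effluent substrate depends only on kinetics and SRT: S = K_s(1 + k_d θ_c) / [θ_c(Yk − k_d) − 1] = 44.7 × (1 + 0.0612 × 9.52) / [9.52 × (0.539 × 9.33 − 0.0612) − 1] = 70.74 / 46.29 = 1.528 mg/L.
The observed yield is Y_obs = Y/(1 + k_d·θ_c) = 0.539 / (1 + 0.0612 × 9.52) = 0.539 / 1.583 = 0.3406 g VSS per g BOD₅ removed.
ΔS = 133 − 1.53 = 131.5 mg/L, so the substrate removal rate is 53200 × 131.5/1000 = 6994 kg BOD₅/d.
Biomass produced: P_X = Y_obs·Q·ΔS = 0.3406 × 6994 ≈ 2382 kg VSS/d.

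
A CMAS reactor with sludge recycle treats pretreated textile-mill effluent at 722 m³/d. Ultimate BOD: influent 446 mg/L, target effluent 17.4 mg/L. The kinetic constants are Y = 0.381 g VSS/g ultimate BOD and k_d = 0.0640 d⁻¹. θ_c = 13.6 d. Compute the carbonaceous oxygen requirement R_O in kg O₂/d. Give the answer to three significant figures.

The observed yield is Y_obs = Y/(1 + k_d·θ_c) = 0.381 / (1 + 0.0640 × 13.6) = 0.381 / 1.870 = 0.2037 g VSS per g ultimate BOD removed.
Substrate removed = Q·(S₀ − S) = 722 m³/d × (446 − 17.4) g/m³ = 3.09×10^5 g/d = 309.4 kg/d.
P_X = Y_obs·Q·(S₀ − S) = 0.2037 × 309.4 = 63.03 kg VSS/d.
R_O = Q·(S₀ − S) − 1.42·P_X = 309.4 − 1.42 × 63.03 = 219.9 kg O₂/d.

R_O ≈ 220 kg O₂/d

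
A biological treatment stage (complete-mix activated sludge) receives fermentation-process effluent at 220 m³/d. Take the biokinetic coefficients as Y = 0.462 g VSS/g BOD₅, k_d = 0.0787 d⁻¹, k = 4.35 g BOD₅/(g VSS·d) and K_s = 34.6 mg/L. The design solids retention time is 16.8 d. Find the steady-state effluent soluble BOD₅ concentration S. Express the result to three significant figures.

S ≈ 2.56 mg/L

Effluent substrate depends only on kinetics and SRT: S = K_s(1 + k_d θ_c) / [θ_c(Yk − k_d) − 1] = 34.6 × (1 + 0.0787 × 16.8) / [16.8 × (0.462 × 4.35 − 0.0787) − 1] = 80.35 / 31.44 = 2.555 mg/L.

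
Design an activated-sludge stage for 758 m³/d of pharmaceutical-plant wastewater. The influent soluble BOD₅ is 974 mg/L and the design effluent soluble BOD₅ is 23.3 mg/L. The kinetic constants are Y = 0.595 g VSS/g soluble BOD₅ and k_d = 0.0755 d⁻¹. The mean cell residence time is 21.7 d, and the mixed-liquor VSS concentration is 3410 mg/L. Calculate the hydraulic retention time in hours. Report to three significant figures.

τ ≈ 32.7 h

Rearranging the biomass balance for a CMAS with decay, V = Y·Q·ΔS·θ_c / [X·(1+k_d θ_c)] = 0.595 × 758 × (974 − 23.3) × 21.7 / [3410 × (1 + 0.0755 × 21.7)] = 9.3×10^6 / 8997 = 1034 m³.
Hydraulic retention time τ = V/Q = 1034 / 758 = 1.364 d = 32.74 h.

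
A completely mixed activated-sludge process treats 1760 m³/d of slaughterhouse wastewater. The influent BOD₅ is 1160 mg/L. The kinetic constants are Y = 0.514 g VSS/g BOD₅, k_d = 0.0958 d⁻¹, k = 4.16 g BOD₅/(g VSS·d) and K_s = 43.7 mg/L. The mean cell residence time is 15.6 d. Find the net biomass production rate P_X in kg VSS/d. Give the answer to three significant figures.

P_X ≈ 419 kg VSS/d

For a completely mixed reactor with recycle the Lawrence–McCarty relation gives S = K_s·(1 + k_d·θ_c) / [θ_c·(Y·k − k_d) − 1] = 43.7 × (1 + 0.0958 × 15.6) / [15.6 × (0.514 × 4.16 − 0.0958) − 1] = 109.0 / 30.86 = 3.532 mg/L.
Observed yield with endogenous decay: Y_obs = Y / (1 + k_d·θ_c) = 0.514 / (1 + 0.0958 × 15.6) = 0.514 / 2.494 = 0.2061 g VSS/g BOD₅.
Substrate removed = Q·(S₀ − S) = 1760 m³/d × (1160 − 3.53) g/m³ = 2.04×10^6 g/d = 2035 kg/d.
P_X = Y_obs · Q(S₀ − S) = 0.2061 × 2035 = 419.4 kg VSS/d.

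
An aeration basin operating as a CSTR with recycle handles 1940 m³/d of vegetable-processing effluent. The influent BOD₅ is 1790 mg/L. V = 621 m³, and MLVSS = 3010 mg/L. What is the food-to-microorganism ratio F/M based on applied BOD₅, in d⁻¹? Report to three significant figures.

Food-to-microorganism ratio F/M = Q S₀ / (V X) = 1940 × 1790 / (621.0 × 3010) = 1.858 d⁻¹.

F/M ≈ 1.86 d⁻¹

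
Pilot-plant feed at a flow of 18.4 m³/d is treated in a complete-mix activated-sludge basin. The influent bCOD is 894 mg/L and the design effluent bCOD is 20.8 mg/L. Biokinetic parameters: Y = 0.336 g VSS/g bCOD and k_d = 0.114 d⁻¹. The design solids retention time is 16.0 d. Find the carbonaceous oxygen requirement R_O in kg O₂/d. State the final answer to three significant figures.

The observed yield is Y_obs = Y/(1 + k_d·θ_c) = 0.336 / (1 + 0.114 × 16.0) = 0.336 / 2.824 = 0.1190 g VSS per g bCOD removed.
ΔS = 894 − 20.8 = 873.2 mg/L, so the substrate removal rate is 18.4 × 873.2/1000 = 16.07 kg bCOD/d.
Biomass synthesised: P_X = Y_obs × 16.07 = 1.912 kg VSS/d.
R_O = Q·ΔS − 1.42 P_X = 16.07 − 2.715 = 13.35 kg O₂/d.

R_O ≈ 13.4 kg O₂/d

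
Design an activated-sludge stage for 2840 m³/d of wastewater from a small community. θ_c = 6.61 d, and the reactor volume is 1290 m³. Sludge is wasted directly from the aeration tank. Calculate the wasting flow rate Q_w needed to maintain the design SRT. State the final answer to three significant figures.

Q_w ≈ 195 m³/d

For wasting at MLVSS concentration, Q_w = V/θ_c = 1290/6.61 = 195.2 m³/d.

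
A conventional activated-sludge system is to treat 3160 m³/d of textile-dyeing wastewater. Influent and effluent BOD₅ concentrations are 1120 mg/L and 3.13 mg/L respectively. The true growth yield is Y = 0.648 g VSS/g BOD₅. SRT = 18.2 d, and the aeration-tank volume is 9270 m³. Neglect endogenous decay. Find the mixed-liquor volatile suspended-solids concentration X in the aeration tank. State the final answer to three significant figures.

X ≈ 4490 mg/L

X = Y·Q·ΔS·θ_c / V = 0.648 × 3160 × (1120 − 3.13) × 18.2 / 9270 = 4490 mg/L.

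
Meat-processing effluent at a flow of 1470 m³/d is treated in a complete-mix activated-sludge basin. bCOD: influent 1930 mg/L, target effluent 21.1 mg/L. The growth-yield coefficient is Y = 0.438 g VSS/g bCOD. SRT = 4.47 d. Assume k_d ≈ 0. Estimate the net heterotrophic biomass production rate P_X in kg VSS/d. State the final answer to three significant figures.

P_X ≈ 1230 kg VSS/d

Since k_d ≈ 0, Y_obs = Y = 0.438 g VSS/g bCOD.
Q·(S₀ − S) = 1470 × (1930 − 21.1) × 10⁻³ = 2806 kg/d removed.
P_X = Y_obs · Q(S₀ − S) = 0.4380 × 2806 = 1229 kg VSS/d.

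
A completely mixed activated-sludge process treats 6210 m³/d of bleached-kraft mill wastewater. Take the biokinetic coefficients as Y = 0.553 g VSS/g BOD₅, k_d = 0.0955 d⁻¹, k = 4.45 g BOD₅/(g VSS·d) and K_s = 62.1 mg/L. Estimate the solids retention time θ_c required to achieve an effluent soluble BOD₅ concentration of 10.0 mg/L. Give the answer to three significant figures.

From 1/θ_c = Y·k·S/(K_s + S) − k_d: Y·k·S/(K_s+S) = 0.553 × 4.45 × 10.0 / (62.1 + 10.0) = 0.3413 d⁻¹.
Then 1/θ_c = μ − k_d = 0.3413 − 0.0955 = 0.2458 d⁻¹, giving θ_c = 4.068 d.

θ_c ≈ 4.07 d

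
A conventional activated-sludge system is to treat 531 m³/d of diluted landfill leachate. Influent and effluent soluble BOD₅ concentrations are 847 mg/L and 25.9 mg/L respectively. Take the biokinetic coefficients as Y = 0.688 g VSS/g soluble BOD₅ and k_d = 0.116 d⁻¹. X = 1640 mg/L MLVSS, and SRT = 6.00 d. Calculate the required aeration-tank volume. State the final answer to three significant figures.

From the SRT design equation V = Y Q (S₀−S) θ_c / [X (1 + k_d θ_c)] = 0.688 × 531 × (847 − 25.9) × 6.00 / [1640 × (1 + 0.116 × 6.00)] = 1.8×10^6 / 2781 = 647.1 m³.

V ≈ 647 m³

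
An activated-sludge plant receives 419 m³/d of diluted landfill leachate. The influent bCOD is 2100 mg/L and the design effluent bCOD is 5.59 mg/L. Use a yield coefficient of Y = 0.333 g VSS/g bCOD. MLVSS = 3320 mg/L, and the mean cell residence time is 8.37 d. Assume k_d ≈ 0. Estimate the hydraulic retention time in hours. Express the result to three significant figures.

τ ≈ 42.2 h

With k_d = 0 the design equation reduces to V = Y Q (S₀−S) θ_c / X = 0.333 × 419 × (2100 − 5.59) × 8.37 / 3320 = 736.7 m³.
τ = V/Q = 736.7/419 = 1.758 d, or 42.20 h.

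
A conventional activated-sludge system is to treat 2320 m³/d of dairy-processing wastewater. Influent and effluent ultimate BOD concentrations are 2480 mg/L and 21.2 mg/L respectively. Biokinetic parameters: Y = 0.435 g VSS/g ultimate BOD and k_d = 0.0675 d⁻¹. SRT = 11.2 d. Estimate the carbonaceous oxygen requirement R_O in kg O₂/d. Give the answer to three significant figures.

The observed yield is Y_obs = Y/(1 + k_d·θ_c) = 0.435 / (1 + 0.0675 × 11.2) = 0.435 / 1.756 = 0.2477 g VSS per g ultimate BOD removed.
Substrate removed = Q·(S₀ − S) = 2320 m³/d × (2480 − 21.2) g/m³ = 5.7×10^6 g/d = 5704 kg/d.
Net sludge production P_X = 0.2477 × 5704 = 1413 kg VSS/d.
R_O = Q·(S₀ − S) − 1.42·P_X = 5704 − 1.42 × 1413 = 3698 kg O₂/d.

R_O ≈ 3700 kg O₂/d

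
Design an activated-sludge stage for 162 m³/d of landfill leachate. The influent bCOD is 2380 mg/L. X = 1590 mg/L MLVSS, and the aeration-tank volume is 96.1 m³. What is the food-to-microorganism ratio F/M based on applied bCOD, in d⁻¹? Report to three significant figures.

Food-to-microorganism ratio F/M = Q S₀ / (V X) = 162 × 2380 / (96.10 × 1590) = 2.523 d⁻¹.

F/M ≈ 2.52 d⁻¹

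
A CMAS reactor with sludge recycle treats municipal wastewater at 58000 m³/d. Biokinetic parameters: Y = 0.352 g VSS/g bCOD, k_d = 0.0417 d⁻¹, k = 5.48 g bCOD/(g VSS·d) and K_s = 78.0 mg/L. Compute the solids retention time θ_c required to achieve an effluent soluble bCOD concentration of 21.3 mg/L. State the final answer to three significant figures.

θ_c ≈ 2.69 d

At the target effluent, Y k S/(K_s+S) = 0.352×5.48×21.3/99.30 = 0.4138 d⁻¹.
θ_c = 1/(μ − k_d) = 1/(0.4138 − 0.0417) = 1/0.3721 = 2.688 d.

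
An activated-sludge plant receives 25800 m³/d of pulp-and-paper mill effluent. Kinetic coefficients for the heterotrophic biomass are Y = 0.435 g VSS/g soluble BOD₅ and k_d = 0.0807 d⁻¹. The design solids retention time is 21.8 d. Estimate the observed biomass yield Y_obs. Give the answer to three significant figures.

Y_obs ≈ 0.158 g VSS/g soluble BOD₅

Y_obs = Y / (1 + k_d θ_c) = 0.435 / (1 + 0.0807 × 21.8) = 0.435 / 2.759 = 0.1577.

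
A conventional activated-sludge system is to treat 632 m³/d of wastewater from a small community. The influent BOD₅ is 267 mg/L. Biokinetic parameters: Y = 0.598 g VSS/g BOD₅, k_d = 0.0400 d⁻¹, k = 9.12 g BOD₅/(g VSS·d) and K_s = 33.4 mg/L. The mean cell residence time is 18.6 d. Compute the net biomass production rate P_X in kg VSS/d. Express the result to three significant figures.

P_X ≈ 57.7 kg VSS/d

Effluent substrate depends only on kinetics and SRT: S = K_s(1 + k_d θ_c) / [θ_c(Yk − k_d) − 1] = 33.4 × (1 + 0.0400 × 18.6) / [18.6 × (0.598 × 9.12 − 0.0400) − 1] = 58.25 / 99.70 = 0.5843 mg/L.
Correct the yield for decay: Y_obs = Y/(1 + k_d θ_c) = 0.598 / (1 + 0.0400 × 18.6) = 0.598 / 1.744 = 0.3429.
Q·(S₀ − S) = 632 × (267 − 0.584) × 10⁻³ = 168.4 kg/d removed.
So the net sludge growth is P_X = 0.3429 × 168.4 = 57.73 kg VSS/d.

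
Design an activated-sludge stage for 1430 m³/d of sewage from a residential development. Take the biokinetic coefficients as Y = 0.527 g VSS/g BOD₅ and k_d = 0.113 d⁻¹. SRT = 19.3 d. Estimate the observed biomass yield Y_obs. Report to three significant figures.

Y_obs = Y / (1 + k_d θ_c) = 0.527 / (1 + 0.113 × 19.3) = 0.527 / 3.181 = 0.1657.

Y_obs ≈ 0.166 g VSS/g BOD₅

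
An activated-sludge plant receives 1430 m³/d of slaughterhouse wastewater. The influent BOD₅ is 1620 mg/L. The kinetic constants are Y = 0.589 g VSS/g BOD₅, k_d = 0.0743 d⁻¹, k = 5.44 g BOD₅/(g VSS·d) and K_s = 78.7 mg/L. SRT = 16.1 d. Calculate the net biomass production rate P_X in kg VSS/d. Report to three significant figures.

Effluent substrate depends only on kinetics and SRT: S = K_s(1 + k_d θ_c) / [θ_c(Yk − k_d) − 1] = 78.7 × (1 + 0.0743 × 16.1) / [16.1 × (0.589 × 5.44 − 0.0743) − 1] = 172.8 / 49.39 = 3.500 mg/L.
Correct the yield for decay: Y_obs = Y/(1 + k_d θ_c) = 0.589 / (1 + 0.0743 × 16.1) = 0.589 / 2.196 = 0.2682.
ΔS = 1620 − 3.50 = 1616 mg/L, so the substrate removal rate is 1430 × 1616/1000 = 2312 kg BOD₅/d.
Biomass produced: P_X = Y_obs·Q·ΔS = 0.2682 × 2312 ≈ 619.9 kg VSS/d.

P_X ≈ 620 kg VSS/d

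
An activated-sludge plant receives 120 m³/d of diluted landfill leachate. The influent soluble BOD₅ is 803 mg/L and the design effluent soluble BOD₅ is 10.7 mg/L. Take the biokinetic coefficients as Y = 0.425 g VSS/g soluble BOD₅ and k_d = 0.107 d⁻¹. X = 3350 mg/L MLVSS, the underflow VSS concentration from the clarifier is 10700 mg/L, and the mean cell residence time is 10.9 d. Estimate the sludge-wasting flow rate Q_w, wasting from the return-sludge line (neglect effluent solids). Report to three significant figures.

Rearranging the biomass balance for a CMAS with decay, V = Y·Q·ΔS·θ_c / [X·(1+k_d θ_c)] = 0.425 × 120 × (803 − 10.7) × 10.9 / [3350 × (1 + 0.107 × 10.9)] = 4.4×10^5 / 7257 = 60.69 m³.
Wasting from the return line (neglecting effluent solids): Q_w = V·X / (θ_c·X_r) = 60.69 × 3350 / (10.9 × 10700) = 1.743 m³/d.

Q_w ≈ 1.74 m³/d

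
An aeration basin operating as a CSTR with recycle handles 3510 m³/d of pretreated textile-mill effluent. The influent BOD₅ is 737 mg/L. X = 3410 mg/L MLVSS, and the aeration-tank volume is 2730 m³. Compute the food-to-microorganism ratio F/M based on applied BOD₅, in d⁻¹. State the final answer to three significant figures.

F/M ≈ 0.278 d⁻¹

F/M = applied load / biomass = Q·S₀/(V·X) = 3510 × 737 / (2730 × 3410) = 0.2779 d⁻¹.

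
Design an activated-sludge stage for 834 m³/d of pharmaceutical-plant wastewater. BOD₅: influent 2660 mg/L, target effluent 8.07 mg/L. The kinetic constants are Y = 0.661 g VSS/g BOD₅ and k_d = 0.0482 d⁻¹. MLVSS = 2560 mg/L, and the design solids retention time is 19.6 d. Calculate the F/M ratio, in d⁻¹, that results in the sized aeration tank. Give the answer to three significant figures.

F/M ≈ 0.151 d⁻¹

From the SRT design equation V = Y Q (S₀−S) θ_c / [X (1 + k_d θ_c)] = 0.661 × 834 × (2660 − 8.07) × 19.6 / [2560 × (1 + 0.0482 × 19.6)] = 2.87×10^7 / 4978 = 5756 m³.
F/M = applied load / biomass = Q·S₀/(V·X) = 834 × 2660 / (5756 × 2560) = 0.1506 d⁻¹.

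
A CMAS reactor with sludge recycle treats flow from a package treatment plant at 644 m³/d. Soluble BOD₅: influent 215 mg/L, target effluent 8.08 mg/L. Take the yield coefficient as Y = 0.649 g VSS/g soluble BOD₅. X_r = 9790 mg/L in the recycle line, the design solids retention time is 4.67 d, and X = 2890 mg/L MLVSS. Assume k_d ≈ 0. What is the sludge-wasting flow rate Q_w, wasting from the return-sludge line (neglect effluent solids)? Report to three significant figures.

Q_w ≈ 8.83 m³/d

Biomass mass balance (decay neglected): V·X = Y·Q·(S₀ − S)·θ_c, so V = 0.649 × 644 × (215 − 8.08) × 4.67 / 2890 = 139.8 m³.
Q_w = (V·X)/(θ_c X_r) = 139.8 × 2890 / (4.67 × 9790) = 8.834 m³/d.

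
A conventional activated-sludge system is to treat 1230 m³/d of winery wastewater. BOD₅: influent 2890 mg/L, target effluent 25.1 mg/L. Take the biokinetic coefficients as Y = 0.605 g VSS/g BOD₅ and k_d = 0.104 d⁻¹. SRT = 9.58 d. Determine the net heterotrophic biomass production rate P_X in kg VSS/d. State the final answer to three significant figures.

P_X ≈ 1070 kg VSS/d

Y_obs = Y / (1 + k_d θ_c) = 0.605 / (1 + 0.104 × 9.58) = 0.605 / 1.996 = 0.3031.
Mass of BOD₅ removed per day: Q(S₀ − S) = 1230 × 2865 g/m³ = 3524 kg/d.
P_X = Y_obs · Q(S₀ − S) = 0.3031 × 3524 = 1068 kg VSS/d.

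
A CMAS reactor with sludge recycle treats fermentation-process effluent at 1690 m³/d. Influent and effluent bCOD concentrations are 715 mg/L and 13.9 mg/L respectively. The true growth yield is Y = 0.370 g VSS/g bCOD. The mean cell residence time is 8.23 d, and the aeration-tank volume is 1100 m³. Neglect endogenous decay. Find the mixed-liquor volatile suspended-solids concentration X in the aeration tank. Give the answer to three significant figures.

X ≈ 3280 mg/L

Without decay, X = Y Q (S₀−S) θ_c / V = 0.370 × 1690 × (715 − 13.9) × 8.23 / 1100 = 3280 mg/L.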